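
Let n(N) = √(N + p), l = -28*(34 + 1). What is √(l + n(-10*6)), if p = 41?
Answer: √(-980 + I*√19) ≈ 0.06962 + 31.305*I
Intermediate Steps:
l = -980 (l = -28*35 = -980)
n(N) = √(41 + N) (n(N) = √(N + 41) = √(41 + N))
√(l + n(-10*6)) = √(-980 + √(41 - 10*6)) = √(-980 + √(41 - 60)) = √(-980 + √(-19)) = √(-980 + I*√19)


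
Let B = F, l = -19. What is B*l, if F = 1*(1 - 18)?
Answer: 323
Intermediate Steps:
F = -17 (F = 1*(-17) = -17)
B = -17
B*l = -17*(-19) = 323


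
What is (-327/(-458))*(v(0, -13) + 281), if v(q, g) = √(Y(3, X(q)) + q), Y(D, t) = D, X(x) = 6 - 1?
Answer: 91887/458 + 327*√3/458 ≈ 201.86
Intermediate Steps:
X(x) = 5
v(q, g) = √(3 + q)
(-327/(-458))*(v(0, -13) + 281) = (-327/(-458))*(√(3 + 0) + 281) = (-327*(-1/458))*(√3 + 281) = 327*(281 + √3)/458 = 91887/458 + 327*√3/458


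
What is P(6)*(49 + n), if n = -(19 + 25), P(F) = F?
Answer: 30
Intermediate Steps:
n = -44 (n = -1*44 = -44)
P(6)*(49 + n) = 6*(49 - 44) = 6*5 = 30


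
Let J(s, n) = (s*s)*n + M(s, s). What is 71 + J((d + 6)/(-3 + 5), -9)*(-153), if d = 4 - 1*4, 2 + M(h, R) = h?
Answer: 12311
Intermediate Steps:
M(h, R) = -2 + h
d = 0 (d = 4 - 4 = 0)
J(s, n) = -2 + s + n*s**2 (J(s, n) = (s*s)*n + (-2 + s) = s**2*n + (-2 + s) = n*s**2 + (-2 + s) = -2 + s + n*s**2)
71 + J((d + 6)/(-3 + 5), -9)*(-153) = 71 + (-2 + (0 + 6)/(-3 + 5) - 9*(0 + 6)**2/(-3 + 5)**2)*(-153) = 71 + (-2 + 6/2 - 9*(6/2)**2)*(-153) = 71 + (-2 + 6*(1/2) - 9*(6*(1/2))**2)*(-153) = 71 + (-2 + 3 - 9*3**2)*(-153) = 71 + (-2 + 3 - 9*9)*(-153) = 71 + (-2 + 3 - 81)*(-153) = 71 - 80*(-153) = 71 + 12240 = 12311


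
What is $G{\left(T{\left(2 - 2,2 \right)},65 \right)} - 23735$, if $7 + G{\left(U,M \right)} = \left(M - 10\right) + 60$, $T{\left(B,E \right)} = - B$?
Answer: $-23627$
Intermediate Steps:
$G{\left(U,M \right)} = 43 + M$ ($G{\left(U,M \right)} = -7 + \left(\left(M - 10\right) + 60\right) = -7 + \left(\left(-10 + M\right) + 60\right) = -7 + \left(50 + M\right) = 43 + M$)
$G{\left(T{\left(2 - 2,2 \right)},65 \right)} - 23735 = \left(43 + 65\right) - 23735 = 108 - 23735 = -23627$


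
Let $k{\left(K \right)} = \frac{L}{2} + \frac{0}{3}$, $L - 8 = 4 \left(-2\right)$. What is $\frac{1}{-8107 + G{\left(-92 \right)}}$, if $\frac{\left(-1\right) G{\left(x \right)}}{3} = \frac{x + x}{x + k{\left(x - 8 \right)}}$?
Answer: $- \frac{1}{8113} \approx -0.00012326$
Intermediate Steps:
$L = 0$ ($L = 8 + 4 \left(-2\right) = 8 - 8 = 0$)
$k{\left(K \right)} = 0$ ($k{\left(K \right)} = \frac{0}{2} + \frac{0}{3} = 0 \cdot \frac{1}{2} + 0 \cdot \frac{1}{3} = 0 + 0 = 0$)
$G{\left(x \right)} = -6$ ($G{\left(x \right)} = - 3 \frac{x + x}{x + 0} = - 3 \frac{2 x}{x} = \left(-3\right) 2 = -6$)
$\frac{1}{-8107 + G{\left(-92 \right)}} = \frac{1}{-8107 - 6} = \frac{1}{-8113} = - \frac{1}{8113}$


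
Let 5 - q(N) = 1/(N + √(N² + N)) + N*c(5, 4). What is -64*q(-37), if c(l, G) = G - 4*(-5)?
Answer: -57216 - 384*√37/37 ≈ -57279.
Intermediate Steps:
c(l, G) = 20 + G (c(l, G) = G + 20 = 20 + G)
q(N) = 5 - 1/(N + √(N + N²)) - 24*N (q(N) = 5 - (1/(N + √(N² + N)) + N*(20 + 4)) = 5 - (1/(N + √(N + N²)) + N*24) = 5 - (1/(N + √(N + N²)) + 24*N) = 5 + (-1/(N + √(N + N²)) - 24*N) = 5 - 1/(N + √(N + N²)) - 24*N)
-64*q(-37) = -64*(-1 - 24*(-37)² + 5*(-37) + 5*√(-37*(1 - 37)) - 24*(-37)*√(-37*(1 - 37)))/(-37 + √(-37*(1 - 37))) = -64*(-1 - 24*1369 - 185 + 5*√(-37*(-36)) - 24*(-37)*√(-37*(-36)))/(-37 + √(-37*(-36))) = -64*(-1 - 32856 - 185 + 5*√1332 - 24*(-37)*√1332)/(-37 + √1332) = -64*(-1 - 32856 - 185 + 5*(6*√37) - 24*(-37)*6*√37)/(-37 + 6*√37) = -64*(-1 - 32856 - 185 + 30*√37 + 5328*√37)/(-37 + 6*√37) = -64*(-33042 + 5358*√37)/(-37 + 6*√37)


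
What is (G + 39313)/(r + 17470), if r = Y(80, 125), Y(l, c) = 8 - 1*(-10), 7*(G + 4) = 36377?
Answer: 77885/30604 ≈ 2.5449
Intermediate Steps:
G = 36349/7 (G = -4 + (⅐)*36377 = -4 + 36377/7 = 36349/7 ≈ 5192.7)
Y(l, c) = 18 (Y(l, c) = 8 + 10 = 18)
r = 18
(G + 39313)/(r + 17470) = (36349/7 + 39313)/(18 + 17470) = (311540/7)/17488 = (311540/7)*(1/17488) = 77885/30604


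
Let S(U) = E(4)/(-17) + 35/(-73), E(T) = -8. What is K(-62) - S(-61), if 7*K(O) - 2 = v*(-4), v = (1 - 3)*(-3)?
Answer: -27225/8687 ≈ -3.1340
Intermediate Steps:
v = 6 (v = -2*(-3) = 6)
K(O) = -22/7 (K(O) = 2/7 + (6*(-4))/7 = 2/7 + (⅐)*(-24) = 2/7 - 24/7 = -22/7)
S(U) = -11/1241 (S(U) = -8/(-17) + 35/(-73) = -8*(-1/17) + 35*(-1/73) = 8/17 - 35/73 = -11/1241)
K(-62) - S(-61) = -22/7 - 1*(-11/1241) = -22/7 + 11/1241 = -27225/8687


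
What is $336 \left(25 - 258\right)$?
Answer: $-78288$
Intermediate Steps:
$336 \left(25 - 258\right) = 336 \left(-233\right) = -78288$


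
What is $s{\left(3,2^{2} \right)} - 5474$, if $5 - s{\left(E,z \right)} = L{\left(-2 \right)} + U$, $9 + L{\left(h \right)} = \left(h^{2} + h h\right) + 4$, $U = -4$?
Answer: $-5468$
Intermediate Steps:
$L{\left(h \right)} = -5 + 2 h^{2}$ ($L{\left(h \right)} = -9 + \left(\left(h^{2} + h h\right) + 4\right) = -9 + \left(\left(h^{2} + h^{2}\right) + 4\right) = -9 + \left(2 h^{2} + 4\right) = -9 + \left(4 + 2 h^{2}\right) = -5 + 2 h^{2}$)
$s{\left(E,z \right)} = 6$ ($s{\left(E,z \right)} = 5 - \left(\left(-5 + 2 \left(-2\right)^{2}\right) - 4\right) = 5 - \left(\left(-5 + 2 \cdot 4\right) - 4\right) = 5 - \left(\left(-5 + 8\right) - 4\right) = 5 - \left(3 - 4\right) = 5 - -1 = 5 + 1 = 6$)
$s{\left(3,2^{2} \right)} - 5474 = 6 - 5474 = -5468$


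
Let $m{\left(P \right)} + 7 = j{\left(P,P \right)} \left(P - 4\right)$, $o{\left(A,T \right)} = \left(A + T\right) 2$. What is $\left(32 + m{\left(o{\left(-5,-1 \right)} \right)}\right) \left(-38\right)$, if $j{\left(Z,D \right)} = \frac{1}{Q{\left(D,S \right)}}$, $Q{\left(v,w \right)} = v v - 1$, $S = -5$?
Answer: $- \frac{135242}{143} \approx -945.75$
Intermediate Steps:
$Q{\left(v,w \right)} = -1 + v^{2}$ ($Q{\left(v,w \right)} = v^{2} - 1 = -1 + v^{2}$)
$j{\left(Z,D \right)} = \frac{1}{-1 + D^{2}}$
$o{\left(A,T \right)} = 2 A + 2 T$
$m{\left(P \right)} = -7 + \frac{-4 + P}{-1 + P^{2}}$ ($m{\left(P \right)} = -7 + \frac{P - 4}{-1 + P^{2}} = -7 + \frac{-4 + P}{-1 + P^{2}}$)
$\left(32 + m{\left(o{\left(-5,-1 \right)} \right)}\right) \left(-38\right) = \left(32 + \frac{3 + \left(2 \left(-5\right) + 2 \left(-1\right)\right) - 7 \left(2 \left(-5\right) + 2 \left(-1\right)\right)^{2}}{-1 + \left(2 \left(-5\right) + 2 \left(-1\right)\right)^{2}}\right) \left(-38\right) = \left(32 + \frac{3 - 12 - 7 \left(-10 - 2\right)^{2}}{-1 + \left(-10 - 2\right)^{2}}\right) \left(-38\right) = \left(32 + \frac{3 - 12 - 7 \left(-12\right)^{2}}{-1 + \left(-12\right)^{2}}\right) \left(-38\right) = \left(32 + \frac{3 - 12 - 1008}{-1 + 144}\right) \left(-38\right) = \left(32 + \frac{3 - 12 - 1008}{143}\right) \left(-38\right) = \left(32 + \frac{1}{143} \left(-1017\right)\right) \left(-38\right) = \left(32 - \frac{1017}{143}\right) \left(-38\right) = \frac{3559}{143} \left(-38\right) = - \frac{135242}{143}$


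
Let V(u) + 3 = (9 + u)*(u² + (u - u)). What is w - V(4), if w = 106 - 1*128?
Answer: -227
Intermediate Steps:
w = -22 (w = 106 - 128 = -22)
V(u) = -3 + u²*(9 + u) (V(u) = -3 + (9 + u)*(u² + (u - u)) = -3 + (9 + u)*(u² + 0) = -3 + (9 + u)*u² = -3 + u²*(9 + u))
w - V(4) = -22 - (-3 + 4³ + 9*4²) = -22 - (-3 + 64 + 9*16) = -22 - (-3 + 64 + 144) = -22 - 1*205 = -22 - 205 = -227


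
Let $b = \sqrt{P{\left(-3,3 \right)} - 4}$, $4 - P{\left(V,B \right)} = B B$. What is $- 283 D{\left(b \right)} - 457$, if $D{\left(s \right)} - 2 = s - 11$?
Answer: $2090 - 849 i \approx 2090.0 - 849.0 i$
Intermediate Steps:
$P{\left(V,B \right)} = 4 - B^{2}$ ($P{\left(V,B \right)} = 4 - B B = 4 - B^{2}$)
$b = 3 i$ ($b = \sqrt{\left(4 - 3^{2}\right) - 4} = \sqrt{\left(4 - 9\right) - 4} = \sqrt{-5 - 4} = \sqrt{-9} = 3 i \approx 3.0 i$)
$D{\left(s \right)} = -9 + s$ ($D{\left(s \right)} = 2 + \left(s - 11\right) = 2 + \left(-11 + s\right) = -9 + s$)
$- 283 D{\left(b \right)} - 457 = - 283 \left(-9 + 3 i\right) - 457 = \left(2547 - 849 i\right) - 457 = 2090 - 849 i$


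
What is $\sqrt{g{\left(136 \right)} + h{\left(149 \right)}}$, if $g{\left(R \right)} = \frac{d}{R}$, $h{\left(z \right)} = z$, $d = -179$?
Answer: $\frac{\sqrt{682890}}{68} \approx 12.153$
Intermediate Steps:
$g{\left(R \right)} = - \frac{179}{R}$
$\sqrt{g{\left(136 \right)} + h{\left(149 \right)}} = \sqrt{- \frac{179}{136} + 149} = \sqrt{\frac{20085}{136}} = \frac{\sqrt{682890}}{68}$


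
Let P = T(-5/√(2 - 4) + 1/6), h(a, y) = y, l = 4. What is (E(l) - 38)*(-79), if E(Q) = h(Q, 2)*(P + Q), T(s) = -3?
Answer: 2844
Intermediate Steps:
P = -3
E(Q) = -6 + 2*Q (E(Q) = 2*(-3 + Q) = -6 + 2*Q)
(E(l) - 38)*(-79) = ((-6 + 2*4) - 38)*(-79) = ((-6 + 8) - 38)*(-79) = (2 - 38)*(-79) = -36*(-79) = 2844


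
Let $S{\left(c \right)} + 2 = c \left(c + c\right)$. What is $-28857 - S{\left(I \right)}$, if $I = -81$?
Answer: $-41977$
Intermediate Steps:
$S{\left(c \right)} = -2 + 2 c^{2}$ ($S{\left(c \right)} = -2 + c \left(c + c\right) = -2 + c 2 c = -2 + 2 c^{2}$)
$-28857 - S{\left(I \right)} = -28857 - \left(-2 + 2 \left(-81\right)^{2}\right) = -28857 - \left(-2 + 2 \cdot 6561\right) = -28857 - \left(-2 + 13122\right) = -28857 - 13120 = -41977$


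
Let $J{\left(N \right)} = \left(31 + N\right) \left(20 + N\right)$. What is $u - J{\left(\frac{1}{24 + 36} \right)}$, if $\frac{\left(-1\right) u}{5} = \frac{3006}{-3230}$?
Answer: $- \frac{716513903}{1162800} \approx -616.2$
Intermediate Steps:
$u = \frac{1503}{323}$ ($u = - 5 \frac{3006}{-3230} = - 5 \cdot 3006 \left(- \frac{1}{3230}\right) = \left(-5\right) \left(- \frac{1503}{1615}\right) = \frac{1503}{323} \approx 4.6533$)
$J{\left(N \right)} = \left(20 + N\right) \left(31 + N\right)$
$u - J{\left(\frac{1}{24 + 36} \right)} = \frac{1503}{323} - \left(620 + \left(\frac{1}{24 + 36}\right)^{2} + \frac{51}{24 + 36}\right) = \frac{1503}{323} - \left(620 + \left(\frac{1}{60}\right)^{2} + \frac{51}{60}\right) = \frac{1503}{323} - \left(620 + \left(\frac{1}{60}\right)^{2} + 51 \cdot \frac{1}{60}\right) = \frac{1503}{323} - \left(620 + \frac{1}{3600} + \frac{17}{20}\right) = \frac{1503}{323} - \frac{2235061}{3600} = - \frac{716513903}{1162800}$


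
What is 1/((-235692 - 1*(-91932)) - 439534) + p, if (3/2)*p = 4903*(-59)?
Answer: -337467076879/1749882 ≈ -1.9285e+5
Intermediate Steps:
p = -578554/3 (p = 2*(4903*(-59))/3 = (2/3)*(-289277) = -578554/3 ≈ -1.9285e+5)
1/((-235692 - 1*(-91932)) - 439534) + p = 1/((-235692 - 1*(-91932)) - 439534) - 578554/3 = 1/((-235692 + 91932) - 439534) - 578554/3 = 1/(-143760 - 439534) - 578554/3 = 1/(-583294) - 578554/3 = -1/583294 - 578554/3 = -337467076879/1749882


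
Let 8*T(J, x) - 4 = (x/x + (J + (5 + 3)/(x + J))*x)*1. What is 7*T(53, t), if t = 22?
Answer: 616007/600 ≈ 1026.7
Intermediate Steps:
T(J, x) = 5/8 + x*(J + 8/(J + x))/8 (T(J, x) = ½ + ((x/x + (J + (5 + 3)/(x + J))*x)*1)/8 = ½ + ((1 + (J + 8/(J + x))*x)*1)/8 = ½ + ((1 + x*(J + 8/(J + x)))*1)/8 = ½ + (1 + x*(J + 8/(J + x)))/8 = ½ + (⅛ + x*(J + 8/(J + x))/8) = 5/8 + x*(J + 8/(J + x))/8)
7*T(53, t) = 7*((5*53 + 13*22 + 53*22² + 22*53²)/(8*(53 + 22))) = 7*((⅛)*(265 + 286 + 53*484 + 22*2809)/75) = 7*((⅛)*(1/75)*(265 + 286 + 25652 + 61798)) = 7*((⅛)*(1/75)*88001) = 7*(88001/600) = 616007/600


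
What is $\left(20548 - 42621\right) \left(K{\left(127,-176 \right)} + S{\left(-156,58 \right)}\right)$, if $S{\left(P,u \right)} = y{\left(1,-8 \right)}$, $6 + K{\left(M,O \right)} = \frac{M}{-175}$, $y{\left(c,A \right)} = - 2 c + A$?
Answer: $\frac{64607671}{175} \approx 3.6919 \cdot 10^{5}$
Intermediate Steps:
$y{\left(c,A \right)} = A - 2 c$
$K{\left(M,O \right)} = -6 - \frac{M}{175}$ ($K{\left(M,O \right)} = -6 + \frac{M}{-175} = -6 + M \left(- \frac{1}{175}\right) = -6 - \frac{M}{175}$)
$S{\left(P,u \right)} = -10$ ($S{\left(P,u \right)} = -8 - 2 = -10$)
$\left(20548 - 42621\right) \left(K{\left(127,-176 \right)} + S{\left(-156,58 \right)}\right) = \left(20548 - 42621\right) \left(\left(-6 - \frac{127}{175}\right) - 10\right) = - 22073 \left(\left(-6 - \frac{127}{175}\right) - 10\right) = - 22073 \left(- \frac{1177}{175} - 10\right) = \left(-22073\right) \left(- \frac{2927}{175}\right) = \frac{64607671}{175}$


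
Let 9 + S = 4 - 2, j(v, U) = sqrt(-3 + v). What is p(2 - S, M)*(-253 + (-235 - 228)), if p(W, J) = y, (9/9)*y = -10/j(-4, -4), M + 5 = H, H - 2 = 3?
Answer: -7160*I*sqrt(7)/7 ≈ -2706.2*I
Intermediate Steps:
H = 5 (H = 2 + 3 = 5)
M = 0 (M = -5 + 5 = 0)
S = -7 (S = -9 + (4 - 2) = -9 + 2 = -7)
y = 10*I*sqrt(7)/7 (y = -10/sqrt(-3 - 4) = -10*(-I*sqrt(7)/7) = -(-10)*I*sqrt(7)/7 = 10*I*sqrt(7)/7 ≈ 3.7796*I)
p(W, J) = 10*I*sqrt(7)/7
p(2 - S, M)*(-253 + (-235 - 228)) = (10*I*sqrt(7)/7)*(-253 + (-235 - 228)) = (10*I*sqrt(7)/7)*(-253 - 463) = (10*I*sqrt(7)/7)*(-716) = -7160*I*sqrt(7)/7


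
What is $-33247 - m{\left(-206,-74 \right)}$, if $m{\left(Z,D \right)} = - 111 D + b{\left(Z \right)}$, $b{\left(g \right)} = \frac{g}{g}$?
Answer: $-41462$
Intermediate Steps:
$b{\left(g \right)} = 1$
$m{\left(Z,D \right)} = 1 - 111 D$ ($m{\left(Z,D \right)} = - 111 D + 1 = 1 - 111 D$)
$-33247 - m{\left(-206,-74 \right)} = -33247 - \left(1 - -8214\right) = -33247 - \left(1 + 8214\right) = -33247 - 8215 = -41462$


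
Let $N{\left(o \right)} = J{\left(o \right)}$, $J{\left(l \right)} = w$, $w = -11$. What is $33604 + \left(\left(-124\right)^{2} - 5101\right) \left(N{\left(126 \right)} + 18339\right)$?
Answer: $188353804$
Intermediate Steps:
$J{\left(l \right)} = -11$
$N{\left(o \right)} = -11$
$33604 + \left(\left(-124\right)^{2} - 5101\right) \left(N{\left(126 \right)} + 18339\right) = 33604 + \left(\left(-124\right)^{2} - 5101\right) \left(-11 + 18339\right) = 33604 + \left(15376 - 5101\right) 18328 = 33604 + 10275 \cdot 18328 = 33604 + 188320200 = 188353804$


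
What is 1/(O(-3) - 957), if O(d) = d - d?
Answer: -1/957 ≈ -0.0010449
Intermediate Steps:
O(d) = 0
1/(O(-3) - 957) = 1/(0 - 957) = 1/(-957) = -1/957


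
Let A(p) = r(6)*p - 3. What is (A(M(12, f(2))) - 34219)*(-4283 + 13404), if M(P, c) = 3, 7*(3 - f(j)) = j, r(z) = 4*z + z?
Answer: -311317972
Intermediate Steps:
r(z) = 5*z
f(j) = 3 - j/7
A(p) = -3 + 30*p (A(p) = (5*6)*p - 3 = 30*p - 3 = -3 + 30*p)
(A(M(12, f(2))) - 34219)*(-4283 + 13404) = ((-3 + 30*3) - 34219)*(-4283 + 13404) = ((-3 + 90) - 34219)*9121 = (87 - 34219)*9121 = -34132*9121 = -311317972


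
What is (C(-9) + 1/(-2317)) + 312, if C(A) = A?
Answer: 702050/2317 ≈ 303.00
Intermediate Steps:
(C(-9) + 1/(-2317)) + 312 = (-9 + 1/(-2317)) + 312 = (-9 - 1/2317) + 312 = -20854/2317 + 312 = 702050/2317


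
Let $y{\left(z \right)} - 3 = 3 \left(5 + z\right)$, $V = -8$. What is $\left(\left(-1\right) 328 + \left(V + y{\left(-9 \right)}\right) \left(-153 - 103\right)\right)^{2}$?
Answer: $16192576$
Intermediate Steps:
$y{\left(z \right)} = 18 + 3 z$ ($y{\left(z \right)} = 3 + 3 \left(5 + z\right) = 3 + \left(15 + 3 z\right) = 18 + 3 z$)
$\left(\left(-1\right) 328 + \left(V + y{\left(-9 \right)}\right) \left(-153 - 103\right)\right)^{2} = \left(\left(-1\right) 328 + \left(-8 + \left(18 + 3 \left(-9\right)\right)\right) \left(-153 - 103\right)\right)^{2} = \left(-328 + \left(-8 + \left(18 - 27\right)\right) \left(-256\right)\right)^{2} = \left(-328 + \left(-8 - 9\right) \left(-256\right)\right)^{2} = \left(-328 - -4352\right)^{2} = \left(-328 + 4352\right)^{2} = 4024^{2} = 16192576$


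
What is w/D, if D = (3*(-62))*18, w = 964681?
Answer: -964681/3348 ≈ -288.14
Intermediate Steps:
D = -3348 (D = -186*18 = -3348)
w/D = 964681/(-3348) = 964681*(-1/3348) = -964681/3348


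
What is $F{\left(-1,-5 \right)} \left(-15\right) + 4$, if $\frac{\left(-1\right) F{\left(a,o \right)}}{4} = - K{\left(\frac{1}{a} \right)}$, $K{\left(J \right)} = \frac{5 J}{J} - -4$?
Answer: $-536$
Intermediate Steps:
$K{\left(J \right)} = 9$ ($K{\left(J \right)} = 5 + 4 = 9$)
$F{\left(a,o \right)} = 36$ ($F{\left(a,o \right)} = - 4 \left(\left(-1\right) 9\right) = \left(-4\right) \left(-9\right) = 36$)
$F{\left(-1,-5 \right)} \left(-15\right) + 4 = 36 \left(-15\right) + 4 = -540 + 4 = -536$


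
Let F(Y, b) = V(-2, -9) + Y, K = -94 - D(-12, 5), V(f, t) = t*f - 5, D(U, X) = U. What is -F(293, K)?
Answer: -306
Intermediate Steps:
V(f, t) = -5 + f*t (V(f, t) = f*t - 5 = -5 + f*t)
K = -82 (K = -94 - 1*(-12) = -94 + 12 = -82)
F(Y, b) = 13 + Y (F(Y, b) = (-5 - 2*(-9)) + Y = (-5 + 18) + Y = 13 + Y)
-F(293, K) = -(13 + 293) = -1*306 = -306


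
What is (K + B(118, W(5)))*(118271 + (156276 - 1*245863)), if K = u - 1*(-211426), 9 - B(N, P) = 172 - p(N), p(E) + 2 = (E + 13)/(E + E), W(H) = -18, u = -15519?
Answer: 331266087553/59 ≈ 5.6147e+9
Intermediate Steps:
p(E) = -2 + (13 + E)/(2*E) (p(E) = -2 + (E + 13)/(E + E) = -2 + (13 + E)/((2*E)) = -2 + (13 + E)*(1/(2*E)) = -2 + (13 + E)/(2*E))
B(N, P) = -163 + (13 - 3*N)/(2*N) (B(N, P) = 9 - (172 - (13 - 3*N)/(2*N)) = 9 + (-172 + (13 - 3*N)/(2*N)) = -163 + (13 - 3*N)/(2*N))
K = 195907 (K = -15519 - 1*(-211426) = -15519 + 211426 = 195907)
(K + B(118, W(5)))*(118271 + (156276 - 1*245863)) = (195907 + (1/2)*(13 - 329*118)/118)*(118271 + (156276 - 1*245863)) = (195907 + (1/2)*(1/118)*(13 - 38822))*(118271 + (156276 - 245863)) = (195907 + (1/2)*(1/118)*(-38809))*(118271 - 89587) = (195907 - 38809/236)*28684 = (46195243/236)*28684 = 331266087553/59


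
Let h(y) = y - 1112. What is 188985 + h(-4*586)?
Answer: 185529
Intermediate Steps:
h(y) = -1112 + y
188985 + h(-4*586) = 188985 + (-1112 - 4*586) = 188985 + (-1112 - 2344) = 188985 - 3456 = 185529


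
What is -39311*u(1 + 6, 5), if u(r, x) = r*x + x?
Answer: -1572440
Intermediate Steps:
u(r, x) = x + r*x
-39311*u(1 + 6, 5) = -196555*(1 + (1 + 6)) = -196555*(1 + 7) = -196555*8 = -39311*40 = -1572440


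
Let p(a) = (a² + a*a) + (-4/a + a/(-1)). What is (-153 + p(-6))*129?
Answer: -9589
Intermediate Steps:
p(a) = -a - 4/a + 2*a² (p(a) = (a² + a²) + (-4/a + a*(-1)) = 2*a² + (-4/a - a) = 2*a² + (-a - 4/a) = -a - 4/a + 2*a²)
(-153 + p(-6))*129 = (-153 + (-1*(-6) - 4/(-6) + 2*(-6)²))*129 = (-153 + (6 - 4*(-⅙) + 2*36))*129 = (-153 + (6 + ⅔ + 72))*129 = (-153 + 236/3)*129 = -223/3*129 = -9589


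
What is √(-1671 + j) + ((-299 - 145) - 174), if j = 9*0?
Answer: -618 + I*√1671 ≈ -618.0 + 40.878*I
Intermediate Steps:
j = 0
√(-1671 + j) + ((-299 - 145) - 174) = √(-1671 + 0) + ((-299 - 145) - 174) = √(-1671) + (-444 - 174) = I*√1671 - 618 = -618 + I*√1671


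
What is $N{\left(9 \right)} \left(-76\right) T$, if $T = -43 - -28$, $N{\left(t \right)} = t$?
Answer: $10260$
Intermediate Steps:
$T = -15$ ($T = -43 + 28 = -15$)
$N{\left(9 \right)} \left(-76\right) T = 9 \left(-76\right) \left(-15\right) = \left(-684\right) \left(-15\right) = 10260$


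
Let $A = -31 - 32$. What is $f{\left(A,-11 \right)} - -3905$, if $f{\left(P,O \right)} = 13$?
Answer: $3918$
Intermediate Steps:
$A = -63$
$f{\left(A,-11 \right)} - -3905 = 13 - -3905 = 13 + 3905 = 3918$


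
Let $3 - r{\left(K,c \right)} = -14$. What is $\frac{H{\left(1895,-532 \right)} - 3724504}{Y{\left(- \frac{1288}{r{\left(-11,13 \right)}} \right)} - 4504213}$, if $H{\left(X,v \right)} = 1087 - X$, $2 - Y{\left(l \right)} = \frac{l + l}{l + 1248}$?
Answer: $\frac{9279752192}{11219989279} \approx 0.82707$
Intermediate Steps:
$r{\left(K,c \right)} = 17$ ($r{\left(K,c \right)} = 3 - -14 = 3 + 14 = 17$)
$Y{\left(l \right)} = 2 - \frac{2 l}{1248 + l}$ ($Y{\left(l \right)} = 2 - \frac{l + l}{l + 1248} = 2 - \frac{2 l}{1248 + l}$)
$\frac{H{\left(1895,-532 \right)} - 3724504}{Y{\left(- \frac{1288}{r{\left(-11,13 \right)}} \right)} - 4504213} = \frac{\left(1087 - 1895\right) - 3724504}{\frac{2496}{1248 - \frac{1288}{17}} - 4504213} = \frac{-808 - 3724504}{\frac{2496}{1248 - \frac{1288}{17}} - 4504213} = - \frac{3725312}{\frac{2496}{\frac{19928}{17}} - 4504213} = - \frac{3725312}{2496 \cdot \frac{17}{19928} - 4504213} = - \frac{3725312}{\frac{5304}{2491} - 4504213} = - \frac{3725312}{- \frac{11219989279}{2491}} = \left(-3725312\right) \left(- \frac{2491}{11219989279}\right) = \frac{9279752192}{11219989279}$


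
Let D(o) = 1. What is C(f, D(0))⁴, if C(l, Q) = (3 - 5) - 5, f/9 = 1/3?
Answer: 2401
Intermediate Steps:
f = 3 (f = 9*(1/3) = 9*(1*(⅓)) = 9*(⅓) = 3)
C(l, Q) = -7 (C(l, Q) = -2 - 5 = -7)
C(f, D(0))⁴ = (-7)⁴ = 2401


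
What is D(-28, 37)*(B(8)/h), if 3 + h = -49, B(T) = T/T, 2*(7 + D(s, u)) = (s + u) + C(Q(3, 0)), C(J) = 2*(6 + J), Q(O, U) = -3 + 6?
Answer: -⅛ ≈ -0.12500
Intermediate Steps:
Q(O, U) = 3
C(J) = 12 + 2*J
D(s, u) = 2 + s/2 + u/2 (D(s, u) = -7 + ((s + u) + (12 + 2*3))/2 = -7 + ((s + u) + (12 + 6))/2 = -7 + ((s + u) + 18)/2 = -7 + (18 + s + u)/2 = -7 + (9 + s/2 + u/2) = 2 + s/2 + u/2)
B(T) = 1
h = -52 (h = -3 - 49 = -52)
D(-28, 37)*(B(8)/h) = (2 + (½)*(-28) + (½)*37)*(1/(-52)) = (2 - 14 + 37/2)*(1*(-1/52)) = (13/2)*(-1/52) = -⅛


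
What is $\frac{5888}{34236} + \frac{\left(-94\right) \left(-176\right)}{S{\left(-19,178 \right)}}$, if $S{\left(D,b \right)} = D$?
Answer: $- \frac{141572128}{162621} \approx -870.56$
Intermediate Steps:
$\frac{5888}{34236} + \frac{\left(-94\right) \left(-176\right)}{S{\left(-19,178 \right)}} = \frac{5888}{34236} + \frac{\left(-94\right) \left(-176\right)}{-19} = 5888 \cdot \frac{1}{34236} + 16544 \left(- \frac{1}{19}\right) = \frac{1472}{8559} - \frac{16544}{19} = - \frac{141572128}{162621}$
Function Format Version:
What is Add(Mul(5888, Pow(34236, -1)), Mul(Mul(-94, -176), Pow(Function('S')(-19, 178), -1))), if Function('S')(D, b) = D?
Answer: Rational(-141572128, 162621) ≈ -870.56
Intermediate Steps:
Add(Mul(5888, Pow(34236, -1)), Mul(Mul(-94, -176), Pow(Function('S')(-19, 178), -1))) = Add(Mul(5888, Pow(34236, -1)), Mul(Mul(-94, -176), Pow(-19, -1))) = Add(Mul(5888, Rational(1, 34236)), Mul(16544, Rational(-1, 19))) = Add(Rational(1472, 8559), Rational(-16544, 19)) = Rational(-141572128, 162621)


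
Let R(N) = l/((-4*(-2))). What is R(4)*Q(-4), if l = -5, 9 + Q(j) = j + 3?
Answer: 25/4 ≈ 6.2500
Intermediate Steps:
Q(j) = -6 + j (Q(j) = -9 + (j + 3) = -9 + (3 + j) = -6 + j)
R(N) = -5/8 (R(N) = -5/((-4*(-2))) = -5/8)
R(4)*Q(-4) = -5*(-6 - 4)/8 = -5/8*(-10) = 25/4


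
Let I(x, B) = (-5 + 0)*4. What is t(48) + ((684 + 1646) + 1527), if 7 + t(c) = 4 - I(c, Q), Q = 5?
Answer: 3874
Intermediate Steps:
I(x, B) = -20 (I(x, B) = -5*4 = -20)
t(c) = 17 (t(c) = -7 + (4 - 1*(-20)) = -7 + (4 + 20) = -7 + 24 = 17)
t(48) + ((684 + 1646) + 1527) = 17 + ((684 + 1646) + 1527) = 17 + (2330 + 1527) = 17 + 3857 = 3874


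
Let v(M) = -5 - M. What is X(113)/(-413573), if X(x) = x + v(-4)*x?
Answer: 0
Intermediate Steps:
X(x) = 0 (X(x) = x + (-5 - 1*(-4))*x = x + (-5 + 4)*x = x - x = 0)
X(113)/(-413573) = 0/(-413573) = 0*(-1/413573) = 0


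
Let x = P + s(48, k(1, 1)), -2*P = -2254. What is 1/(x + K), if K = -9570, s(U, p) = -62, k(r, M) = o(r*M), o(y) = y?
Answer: -1/8505 ≈ -0.00011758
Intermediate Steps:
k(r, M) = M*r (k(r, M) = r*M = M*r)
P = 1127 (P = -1/2*(-2254) = 1127)
x = 1065 (x = 1127 - 62 = 1065)
1/(x + K) = 1/(1065 - 9570) = 1/(-8505) = -1/8505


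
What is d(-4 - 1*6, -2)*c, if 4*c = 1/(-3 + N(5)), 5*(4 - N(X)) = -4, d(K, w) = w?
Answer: -5/18 ≈ -0.27778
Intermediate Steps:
N(X) = 24/5 (N(X) = 4 - ⅕*(-4) = 4 + ⅘ = 24/5)
c = 5/36 (c = 1/(4*(-3 + 24/5)) = 1/(4*(9/5)) = (¼)*(5/9) = 5/36 ≈ 0.13889)
d(-4 - 1*6, -2)*c = -2*5/36 = -5/18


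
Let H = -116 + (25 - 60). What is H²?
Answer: 22801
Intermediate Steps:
H = -151 (H = -116 - 35 = -151)
H² = (-151)² = 22801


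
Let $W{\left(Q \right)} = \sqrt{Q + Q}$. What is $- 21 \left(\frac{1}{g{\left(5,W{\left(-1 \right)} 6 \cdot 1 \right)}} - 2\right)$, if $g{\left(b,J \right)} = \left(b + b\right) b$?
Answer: $\frac{2079}{50} \approx 41.58$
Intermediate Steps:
$W{\left(Q \right)} = \sqrt{2} \sqrt{Q}$ ($W{\left(Q \right)} = \sqrt{2 Q} = \sqrt{2} \sqrt{Q}$)
$g{\left(b,J \right)} = 2 b^{2}$ ($g{\left(b,J \right)} = 2 b b = 2 b^{2}$)
$- 21 \left(\frac{1}{g{\left(5,W{\left(-1 \right)} 6 \cdot 1 \right)}} - 2\right) = - 21 \left(\frac{1}{2 \cdot 5^{2}} - 2\right) = - 21 \left(\frac{1}{2 \cdot 25} - 2\right) = - 21 \left(\frac{1}{50} - 2\right) = \left(-21\right) \left(- \frac{99}{50}\right) = \frac{2079}{50}$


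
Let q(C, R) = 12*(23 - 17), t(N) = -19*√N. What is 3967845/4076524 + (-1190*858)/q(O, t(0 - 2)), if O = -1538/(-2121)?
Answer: -173413618735/12229572 ≈ -14180.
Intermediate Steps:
O = 1538/2121 (O = -1538*(-1/2121) = 1538/2121 ≈ 0.72513)
q(C, R) = 72 (q(C, R) = 12*6 = 72)
3967845/4076524 + (-1190*858)/q(O, t(0 - 2)) = 3967845/4076524 - 1190*858/72 = 3967845*(1/4076524) - 1021020*1/72 = 3967845/4076524 - 85085/6 = -173413618735/12229572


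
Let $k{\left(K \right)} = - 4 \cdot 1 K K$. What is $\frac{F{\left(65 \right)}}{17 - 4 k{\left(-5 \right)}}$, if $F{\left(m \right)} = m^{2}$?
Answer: $\frac{4225}{417} \approx 10.132$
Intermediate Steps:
$k{\left(K \right)} = - 4 K^{2}$ ($k{\left(K \right)} = - 4 K K = - 4 K^{2}$)
$\frac{F{\left(65 \right)}}{17 - 4 k{\left(-5 \right)}} = \frac{65^{2}}{17 - 4 \left(- 4 \left(-5\right)^{2}\right)} = \frac{4225}{17 - 4 \left(\left(-4\right) 25\right)} = \frac{4225}{17 - -400} = \frac{4225}{17 + 400} = \frac{4225}{417}$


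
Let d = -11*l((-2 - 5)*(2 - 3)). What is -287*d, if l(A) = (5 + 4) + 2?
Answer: 34727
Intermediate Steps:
l(A) = 11 (l(A) = 9 + 2 = 11)
d = -121 (d = -11*11 = -121)
-287*d = -287*(-121) = 34727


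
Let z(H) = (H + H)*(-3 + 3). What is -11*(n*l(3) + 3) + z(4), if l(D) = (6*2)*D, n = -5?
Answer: 1947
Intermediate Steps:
l(D) = 12*D
z(H) = 0 (z(H) = (2*H)*0 = 0)
-11*(n*l(3) + 3) + z(4) = -11*(-60*3 + 3) + 0 = -11*(-5*36 + 3) + 0 = -11*(-180 + 3) + 0 = -11*(-177) + 0 = 1947 + 0 = 1947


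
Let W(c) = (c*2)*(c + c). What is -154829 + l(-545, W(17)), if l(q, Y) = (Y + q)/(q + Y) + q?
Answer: -155373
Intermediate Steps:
W(c) = 4*c² (W(c) = (2*c)*(2*c) = 4*c²)
l(q, Y) = 1 + q (l(q, Y) = (Y + q)/(Y + q) + q = 1 + q)
-154829 + l(-545, W(17)) = -154829 + (1 - 545) = -154829 - 544 = -155373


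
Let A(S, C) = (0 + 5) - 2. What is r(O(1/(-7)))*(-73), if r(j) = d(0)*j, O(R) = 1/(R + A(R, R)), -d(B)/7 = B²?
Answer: 0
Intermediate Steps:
A(S, C) = 3 (A(S, C) = 5 - 2 = 3)
d(B) = -7*B²
O(R) = 1/(3 + R) (O(R) = 1/(R + 3) = 1/(3 + R))
r(j) = 0 (r(j) = (-7*0²)*j = (-7*0)*j = 0*j = 0)
r(O(1/(-7)))*(-73) = 0*(-73) = 0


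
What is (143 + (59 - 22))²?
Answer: 32400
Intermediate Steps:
(143 + (59 - 22))² = (143 + 37)² = 180² = 32400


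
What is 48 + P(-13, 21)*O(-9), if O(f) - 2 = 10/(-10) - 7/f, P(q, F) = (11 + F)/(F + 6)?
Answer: 12176/243 ≈ 50.107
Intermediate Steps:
P(q, F) = (11 + F)/(6 + F)
O(f) = 1 - 7/f (O(f) = 2 + (10/(-10) - 7/f) = 2 + (10*(-⅒) - 7/f) = 2 + (-1 - 7/f) = 1 - 7/f)
48 + P(-13, 21)*O(-9) = 48 + ((11 + 21)/(6 + 21))*((-7 - 9)/(-9)) = 48 + (32/27)*(-⅑*(-16)) = 48 + ((1/27)*32)*(16/9) = 48 + (32/27)*(16/9) = 48 + 512/243 = 12176/243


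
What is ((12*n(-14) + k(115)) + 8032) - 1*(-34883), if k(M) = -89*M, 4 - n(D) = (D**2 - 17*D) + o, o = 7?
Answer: 27436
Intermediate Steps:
n(D) = -3 - D**2 + 17*D (n(D) = 4 - ((D**2 - 17*D) + 7) = 4 - (7 + D**2 - 17*D) = 4 + (-7 - D**2 + 17*D) = -3 - D**2 + 17*D)
((12*n(-14) + k(115)) + 8032) - 1*(-34883) = ((12*(-3 - 1*(-14)**2 + 17*(-14)) - 89*115) + 8032) - 1*(-34883) = ((12*(-3 - 1*196 - 238) - 10235) + 8032) + 34883 = ((12*(-3 - 196 - 238) - 10235) + 8032) + 34883 = ((12*(-437) - 10235) + 8032) + 34883 = ((-5244 - 10235) + 8032) + 34883 = (-15479 + 8032) + 34883 = -7447 + 34883 = 27436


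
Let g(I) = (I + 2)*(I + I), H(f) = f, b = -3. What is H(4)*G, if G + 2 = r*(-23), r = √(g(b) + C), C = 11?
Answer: -8 - 92*√17 ≈ -387.33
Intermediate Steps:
g(I) = 2*I*(2 + I) (g(I) = (2 + I)*(2*I) = 2*I*(2 + I))
r = √17 (r = √(2*(-3)*(2 - 3) + 11) = √(2*(-3)*(-1) + 11) = √(6 + 11) = √17 ≈ 4.1231)
G = -2 - 23*√17 (G = -2 + √17*(-23) = -2 - 23*√17 ≈ -96.831)
H(4)*G = 4*(-2 - 23*√17) = -8 - 92*√17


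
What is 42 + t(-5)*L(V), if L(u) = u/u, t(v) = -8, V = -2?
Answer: 34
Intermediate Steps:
L(u) = 1
42 + t(-5)*L(V) = 42 - 8*1 = 42 - 8 = 34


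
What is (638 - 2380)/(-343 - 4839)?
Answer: 871/2591 ≈ 0.33616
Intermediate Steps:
(638 - 2380)/(-343 - 4839) = -1742/(-5182) = -1742*(-1/5182) = 871/2591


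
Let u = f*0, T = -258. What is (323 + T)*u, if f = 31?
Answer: 0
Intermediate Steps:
u = 0 (u = 31*0 = 0)
(323 + T)*u = (323 - 258)*0 = 65*0 = 0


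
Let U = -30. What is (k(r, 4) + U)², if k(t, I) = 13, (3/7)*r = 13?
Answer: 289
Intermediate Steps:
r = 91/3 (r = (7/3)*13 = 91/3 ≈ 30.333)
(k(r, 4) + U)² = (13 - 30)² = (-17)² = 289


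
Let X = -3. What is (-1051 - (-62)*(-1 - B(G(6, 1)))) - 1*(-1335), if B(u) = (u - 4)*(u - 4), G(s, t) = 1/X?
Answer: -8480/9 ≈ -942.22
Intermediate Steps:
G(s, t) = -1/3 (G(s, t) = 1/(-3) = -1/3)
B(u) = (-4 + u)**2 (B(u) = (-4 + u)*(-4 + u) = (-4 + u)**2)
(-1051 - (-62)*(-1 - B(G(6, 1)))) - 1*(-1335) = (-1051 - (-62)*(-1 - (-4 - 1/3)**2)) - 1*(-1335) = (-1051 - (-62)*(-1 - (-13/3)**2)) + 1335 = (-1051 - (-62)*(-1 - 1*169/9)) + 1335 = (-1051 - (-62)*(-1 - 169/9)) + 1335 = (-1051 - (-62)*(-178)/9) + 1335 = (-1051 - 1*11036/9) + 1335 = (-1051 - 11036/9) + 1335 = -20495/9 + 1335 = -8480/9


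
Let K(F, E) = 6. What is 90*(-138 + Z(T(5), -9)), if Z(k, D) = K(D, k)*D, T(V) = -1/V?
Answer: -17280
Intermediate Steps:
Z(k, D) = 6*D
90*(-138 + Z(T(5), -9)) = 90*(-138 + 6*(-9)) = 90*(-138 - 54) = 90*(-192) = -17280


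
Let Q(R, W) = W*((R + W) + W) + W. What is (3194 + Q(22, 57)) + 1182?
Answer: 12185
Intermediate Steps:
Q(R, W) = W + W*(R + 2*W) (Q(R, W) = W*(R + 2*W) + W = W + W*(R + 2*W))
(3194 + Q(22, 57)) + 1182 = (3194 + 57*(1 + 22 + 2*57)) + 1182 = (3194 + 57*(1 + 22 + 114)) + 1182 = (3194 + 57*137) + 1182 = (3194 + 7809) + 1182 = 11003 + 1182 = 12185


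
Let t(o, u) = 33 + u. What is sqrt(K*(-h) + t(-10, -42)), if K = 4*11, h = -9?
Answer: 3*sqrt(43) ≈ 19.672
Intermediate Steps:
K = 44
sqrt(K*(-h) + t(-10, -42)) = sqrt(44*(-1*(-9)) + (33 - 42)) = sqrt(44*9 - 9) = sqrt(396 - 9) = sqrt(387) = 3*sqrt(43)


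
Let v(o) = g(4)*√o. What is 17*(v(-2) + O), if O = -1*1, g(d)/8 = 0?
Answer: -17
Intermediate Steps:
g(d) = 0 (g(d) = 8*0 = 0)
v(o) = 0 (v(o) = 0*√o = 0)
O = -1
17*(v(-2) + O) = 17*(0 - 1) = 17*(-1) = -17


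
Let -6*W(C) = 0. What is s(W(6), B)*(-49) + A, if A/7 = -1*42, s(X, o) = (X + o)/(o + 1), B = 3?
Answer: -1323/4 ≈ -330.75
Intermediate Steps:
W(C) = 0 (W(C) = -⅙*0 = 0)
s(X, o) = (X + o)/(1 + o)
A = -294 (A = 7*(-1*42) = 7*(-42) = -294)
s(W(6), B)*(-49) + A = ((0 + 3)/(1 + 3))*(-49) - 294 = (3/4)*(-49) - 294 = ((¼)*3)*(-49) - 294 = (¾)*(-49) - 294 = -147/4 - 294 = -1323/4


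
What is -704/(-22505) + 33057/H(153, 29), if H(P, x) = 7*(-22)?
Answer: -106262767/495110 ≈ -214.62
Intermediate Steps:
H(P, x) = -154
-704/(-22505) + 33057/H(153, 29) = -704/(-22505) + 33057/(-154) = -704*(-1/22505) + 33057*(-1/154) = 704/22505 - 33057/154 = -106262767/495110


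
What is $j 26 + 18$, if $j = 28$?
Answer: $746$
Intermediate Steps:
$j 26 + 18 = 28 \cdot 26 + 18 = 728 + 18 = 746$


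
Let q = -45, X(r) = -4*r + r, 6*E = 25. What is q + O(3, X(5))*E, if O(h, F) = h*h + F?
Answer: -70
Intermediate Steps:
E = 25/6 (E = (⅙)*25 = 25/6 ≈ 4.1667)
X(r) = -3*r
O(h, F) = F + h² (O(h, F) = h² + F = F + h²)
q + O(3, X(5))*E = -45 + (-3*5 + 3²)*(25/6) = -45 + (-15 + 9)*(25/6) = -45 - 6*25/6 = -45 - 25 = -70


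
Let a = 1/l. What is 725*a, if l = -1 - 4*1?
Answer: -145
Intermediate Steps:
l = -5 (l = -1 - 4 = -5)
a = -⅕ (a = 1/(-5) = -⅕ ≈ -0.20000)
725*a = 725*(-⅕) = -145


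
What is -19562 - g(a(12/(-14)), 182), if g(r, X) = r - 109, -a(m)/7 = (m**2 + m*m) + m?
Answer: -136141/7 ≈ -19449.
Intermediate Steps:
a(m) = -14*m**2 - 7*m (a(m) = -7*((m**2 + m*m) + m) = -7*((m**2 + m**2) + m) = -7*(2*m**2 + m) = -7*(m + 2*m**2) = -14*m**2 - 7*m)
g(r, X) = -109 + r
-19562 - g(a(12/(-14)), 182) = -19562 - (-109 - 7*12/(-14)*(1 + 2*(12/(-14)))) = -19562 - (-109 - 7*12*(-1/14)*(1 + 2*(12*(-1/14)))) = -19562 - (-109 - 7*(-6/7)*(1 + 2*(-6/7))) = -19562 - (-109 - 7*(-6/7)*(1 - 12/7)) = -19562 - (-109 - 7*(-6/7)*(-5/7)) = -19562 - (-109 - 30/7) = -19562 - 1*(-793/7) = -19562 + 793/7 = -136141/7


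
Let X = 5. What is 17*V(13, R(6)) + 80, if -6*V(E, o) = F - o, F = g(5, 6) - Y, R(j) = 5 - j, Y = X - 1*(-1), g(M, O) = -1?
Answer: 97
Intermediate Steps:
Y = 6 (Y = 5 - 1*(-1) = 5 + 1 = 6)
F = -7 (F = -1 - 1*6 = -1 - 6 = -7)
V(E, o) = 7/6 + o/6 (V(E, o) = -(-7 - o)/6 = 7/6 + o/6)
17*V(13, R(6)) + 80 = 17*(7/6 + (5 - 1*6)/6) + 80 = 17*(7/6 + (5 - 6)/6) + 80 = 17*(7/6 + (⅙)*(-1)) + 80 = 17*(7/6 - ⅙) + 80 = 17*1 + 80 = 17 + 80 = 97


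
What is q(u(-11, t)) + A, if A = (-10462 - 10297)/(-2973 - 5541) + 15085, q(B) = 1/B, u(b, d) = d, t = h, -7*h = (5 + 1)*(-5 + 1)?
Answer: 513827729/34056 ≈ 15088.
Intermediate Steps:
h = 24/7 (h = -(5 + 1)*(-5 + 1)/7 = -6*(-4)/7 = -⅐*(-24) = 24/7 ≈ 3.4286)
t = 24/7 ≈ 3.4286
A = 128454449/8514 (A = -20759/(-8514) + 15085 = -20759*(-1/8514) + 15085 = 20759/8514 + 15085 = 128454449/8514 ≈ 15087.)
q(u(-11, t)) + A = 1/(24/7) + 128454449/8514 = 7/24 + 128454449/8514 = 513827729/34056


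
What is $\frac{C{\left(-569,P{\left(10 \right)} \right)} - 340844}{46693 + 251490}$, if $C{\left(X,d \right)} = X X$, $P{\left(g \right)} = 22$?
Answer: $- \frac{17083}{298183} \approx -0.05729$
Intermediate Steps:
$C{\left(X,d \right)} = X^{2}$
$\frac{C{\left(-569,P{\left(10 \right)} \right)} - 340844}{46693 + 251490} = \frac{\left(-569\right)^{2} - 340844}{46693 + 251490} = \frac{323761 - 340844}{298183} = \left(-17083\right) \frac{1}{298183} = - \frac{17083}{298183}$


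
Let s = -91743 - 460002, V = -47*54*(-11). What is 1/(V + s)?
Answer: -1/523827 ≈ -1.9090e-6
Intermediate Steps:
V = 27918 (V = -2538*(-11) = 27918)
s = -551745
1/(V + s) = 1/(27918 - 551745) = 1/(-523827) = -1/523827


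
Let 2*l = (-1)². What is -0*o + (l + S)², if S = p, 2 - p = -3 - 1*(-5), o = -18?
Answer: ¼ ≈ 0.25000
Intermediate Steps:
l = ½ (l = (½)*(-1)² = (½)*1 = ½ ≈ 0.50000)
p = 0 (p = 2 - (-3 - 1*(-5)) = 2 - (-3 + 5) = 2 - 1*2 = 2 - 2 = 0)
S = 0
-0*o + (l + S)² = -0*(-18) + (½ + 0)² = -243*0 + (½)² = 0 + ¼ = ¼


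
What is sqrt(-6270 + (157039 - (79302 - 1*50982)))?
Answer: sqrt(122449) ≈ 349.93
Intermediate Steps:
sqrt(-6270 + (157039 - (79302 - 1*50982))) = sqrt(-6270 + (157039 - (79302 - 50982))) = sqrt(-6270 + (157039 - 1*28320)) = sqrt(-6270 + (157039 - 28320)) = sqrt(-6270 + 128719) = sqrt(122449)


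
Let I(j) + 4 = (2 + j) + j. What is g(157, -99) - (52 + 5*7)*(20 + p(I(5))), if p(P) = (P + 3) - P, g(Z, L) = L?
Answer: -2100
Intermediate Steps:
I(j) = -2 + 2*j (I(j) = -4 + ((2 + j) + j) = -4 + (2 + 2*j) = -2 + 2*j)
p(P) = 3 (p(P) = (3 + P) - P = 3)
g(157, -99) - (52 + 5*7)*(20 + p(I(5))) = -99 - (52 + 5*7)*(20 + 3) = -99 - (52 + 35)*23 = -99 - 87*23 = -99 - 1*2001 = -99 - 2001 = -2100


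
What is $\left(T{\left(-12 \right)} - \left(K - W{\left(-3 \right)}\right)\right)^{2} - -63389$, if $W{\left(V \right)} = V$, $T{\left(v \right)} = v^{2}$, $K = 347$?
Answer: $105825$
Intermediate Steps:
$\left(T{\left(-12 \right)} - \left(K - W{\left(-3 \right)}\right)\right)^{2} - -63389 = \left(\left(-12\right)^{2} - 350\right)^{2} - -63389 = \left(144 - 350\right)^{2} + 63389 = \left(-206\right)^{2} + 63389 = 42436 + 63389 = 105825$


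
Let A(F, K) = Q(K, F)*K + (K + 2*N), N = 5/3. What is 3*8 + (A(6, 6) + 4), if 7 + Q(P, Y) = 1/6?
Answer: -11/3 ≈ -3.6667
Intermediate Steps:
N = 5/3 (N = 5*(⅓) = 5/3 ≈ 1.6667)
Q(P, Y) = -41/6 (Q(P, Y) = -7 + 1/6 = -7 + ⅙ = -41/6)
A(F, K) = 10/3 - 35*K/6 (A(F, K) = -41*K/6 + (K + 2*(5/3)) = -41*K/6 + (K + 10/3) = -41*K/6 + (10/3 + K) = 10/3 - 35*K/6)
3*8 + (A(6, 6) + 4) = 3*8 + ((10/3 - 35/6*6) + 4) = 24 + ((10/3 - 35) + 4) = 24 + (-95/3 + 4) = 24 - 83/3 = -11/3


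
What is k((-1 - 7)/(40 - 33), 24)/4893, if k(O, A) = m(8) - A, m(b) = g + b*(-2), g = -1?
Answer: -41/4893 ≈ -0.0083793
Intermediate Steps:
m(b) = -1 - 2*b (m(b) = -1 + b*(-2) = -1 - 2*b)
k(O, A) = -17 - A (k(O, A) = (-1 - 2*8) - A = (-1 - 16) - A = -17 - A)
k((-1 - 7)/(40 - 33), 24)/4893 = (-17 - 1*24)/4893 = (-17 - 24)*(1/4893) = -41*1/4893 = -41/4893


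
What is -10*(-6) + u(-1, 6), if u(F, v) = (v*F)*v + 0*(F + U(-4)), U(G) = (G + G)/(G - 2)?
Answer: 24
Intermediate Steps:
U(G) = 2*G/(-2 + G) (U(G) = (2*G)/(-2 + G) = 2*G/(-2 + G))
u(F, v) = F*v² (u(F, v) = (v*F)*v + 0*(F + 2*(-4)/(-2 - 4)) = (F*v)*v + 0*(F + 2*(-4)/(-6)) = F*v² + 0*(F + 2*(-4)*(-⅙)) = F*v² + 0*(F + 4/3) = F*v² + 0*(4/3 + F) = F*v² + 0 = F*v²)
-10*(-6) + u(-1, 6) = -10*(-6) - 1*6² = 60 - 1*36 = 60 - 36 = 24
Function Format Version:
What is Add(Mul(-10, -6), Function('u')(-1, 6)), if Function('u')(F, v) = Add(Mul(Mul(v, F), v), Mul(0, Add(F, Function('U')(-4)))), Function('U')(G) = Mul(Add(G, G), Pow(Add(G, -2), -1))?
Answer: 24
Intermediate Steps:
Function('U')(G) = Mul(2, G, Pow(Add(-2, G), -1)) (Function('U')(G) = Mul(Mul(2, G), Pow(Add(-2, G), -1)) = Mul(2, G, Pow(Add(-2, G), -1)))
Function('u')(F, v) = Mul(F, Pow(v, 2)) (Function('u')(F, v) = Add(Mul(Mul(v, F), v), Mul(0, Add(F, Mul(2, -4, Pow(Add(-2, -4), -1))))) = Add(Mul(Mul(F, v), v), Mul(0, Add(F, Mul(2, -4, Pow(-6, -1))))) = Add(Mul(F, Pow(v, 2)), Mul(0, Add(F, Mul(2, -4, Rational(-1, 6))))) = Add(Mul(F, Pow(v, 2)), Mul(0, Add(F, Rational(4, 3)))) = Add(Mul(F, Pow(v, 2)), Mul(0, Add(Rational(4, 3), F))) = Add(Mul(F, Pow(v, 2)), 0) = Mul(F, Pow(v, 2)))
Add(Mul(-10, -6), Function('u')(-1, 6)) = Add(Mul(-10, -6), Mul(-1, Pow(6, 2))) = Add(60, Mul(-1, 36)) = Add(60, -36) = 24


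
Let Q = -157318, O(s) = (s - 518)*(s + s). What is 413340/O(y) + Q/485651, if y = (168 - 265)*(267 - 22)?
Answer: -18137113282048/56052429546449 ≈ -0.32357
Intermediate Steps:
y = -23765 (y = -97*245 = -23765)
O(s) = 2*s*(-518 + s) (O(s) = (-518 + s)*(2*s) = 2*s*(-518 + s))
413340/O(y) + Q/485651 = 413340/((2*(-23765)*(-518 - 23765))) - 157318/485651 = 413340/((2*(-23765)*(-24283))) - 157318*1/485651 = 413340/1154170990 - 157318/485651 = 413340*(1/1154170990) - 157318/485651 = 41334/115417099 - 157318/485651 = -18137113282048/56052429546449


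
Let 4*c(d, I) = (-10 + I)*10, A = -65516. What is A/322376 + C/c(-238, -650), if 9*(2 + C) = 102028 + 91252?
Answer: -7909492889/598410450 ≈ -13.217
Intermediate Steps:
c(d, I) = -25 + 5*I/2 (c(d, I) = ((-10 + I)*10)/4 = (-100 + 10*I)/4 = -25 + 5*I/2)
C = 193262/9 (C = -2 + (102028 + 91252)/9 = -2 + (⅑)*193280 = -2 + 193280/9 = 193262/9 ≈ 21474.)
A/322376 + C/c(-238, -650) = -65516/322376 + 193262/(9*(-25 + (5/2)*(-650))) = -65516*1/322376 + 193262/(9*(-25 - 1625)) = -16379/80594 + (193262/9)/(-1650) = -16379/80594 + (193262/9)*(-1/1650) = -16379/80594 - 96631/7425 = -7909492889/598410450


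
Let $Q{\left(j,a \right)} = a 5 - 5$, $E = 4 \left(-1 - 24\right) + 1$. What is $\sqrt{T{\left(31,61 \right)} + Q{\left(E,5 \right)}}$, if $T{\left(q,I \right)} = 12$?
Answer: $4 \sqrt{2} \approx 5.6569$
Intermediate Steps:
$E = -99$ ($E = 4 \left(-1 - 24\right) + 1 = 4 \left(-25\right) + 1 = -100 + 1 = -99$)
$Q{\left(j,a \right)} = -5 + 5 a$ ($Q{\left(j,a \right)} = 5 a - 5 = -5 + 5 a$)
$\sqrt{T{\left(31,61 \right)} + Q{\left(E,5 \right)}} = \sqrt{12 + \left(-5 + 5 \cdot 5\right)} = \sqrt{12 + \left(-5 + 25\right)} = \sqrt{12 + 20} = \sqrt{32} = 4 \sqrt{2}$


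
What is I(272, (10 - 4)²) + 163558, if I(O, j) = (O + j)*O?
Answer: 247334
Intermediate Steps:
I(O, j) = O*(O + j)
I(272, (10 - 4)²) + 163558 = 272*(272 + (10 - 4)²) + 163558 = 272*(272 + 6²) + 163558 = 272*(272 + 36) + 163558 = 272*308 + 163558 = 83776 + 163558 = 247334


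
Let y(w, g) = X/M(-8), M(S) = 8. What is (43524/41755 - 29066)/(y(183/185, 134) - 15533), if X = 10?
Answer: 4854429224/2594112885 ≈ 1.8713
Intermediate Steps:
y(w, g) = 5/4 (y(w, g) = 10/8 = 10*(⅛) = 5/4)
(43524/41755 - 29066)/(y(183/185, 134) - 15533) = (43524/41755 - 29066)/(5/4 - 15533) = (43524*(1/41755) - 29066)/(-62127/4) = (43524/41755 - 29066)*(-4/62127) = -1213607306/41755*(-4/62127) = 4854429224/2594112885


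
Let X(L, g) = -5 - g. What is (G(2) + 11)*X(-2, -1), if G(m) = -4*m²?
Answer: 20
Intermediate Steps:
(G(2) + 11)*X(-2, -1) = (-4*2² + 11)*(-5 - 1*(-1)) = (-4*4 + 11)*(-5 + 1) = (-16 + 11)*(-4) = -5*(-4) = 20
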